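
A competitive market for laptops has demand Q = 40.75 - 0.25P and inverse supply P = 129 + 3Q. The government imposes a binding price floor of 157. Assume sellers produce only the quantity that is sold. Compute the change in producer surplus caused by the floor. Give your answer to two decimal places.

3.24

Rewriting demand in inverse form: P = 163 - 4Q.
Free-market equilibrium: 163 - 4Q = 129 + 3Q gives Q* = 4.8571, P* = 143.5714.
At the floor price 157, quantity demanded is (163 - 157)/4 = 1.5; demand is the short side, so Q = 1.5 trades at P = 157.
PS goes from (1/2)(4.8571)(14.5714) = 35.3878 to 38.625 (computed as (157 - 129)(1.5) - (1/2)(3)(1.5)^2), a change of 3.2372.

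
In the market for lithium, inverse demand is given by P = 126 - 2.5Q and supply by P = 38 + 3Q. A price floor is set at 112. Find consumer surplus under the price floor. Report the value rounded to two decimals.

39.20

Free-market equilibrium: 126 - 2.5Q = 38 + 3Q gives Q* = 16, P* = 86.
At P = 112, buyers demand (126 - 112)/2.5 = 5.6 while sellers would supply more, so the quantity traded is 5.6 at price 112.
CS is the triangle under demand above 112: (1/2)(5.6)(126 - 112) = 39.2.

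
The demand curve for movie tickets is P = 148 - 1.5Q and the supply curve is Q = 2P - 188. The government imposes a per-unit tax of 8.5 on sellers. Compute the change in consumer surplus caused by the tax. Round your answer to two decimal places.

Rewriting supply in inverse form: P = 94 + 0.5Q.
Pre-tax equilibrium: 148 - 1.5Q = 94 + 0.5Q gives Q* = 27, P* = 107.5.
A tax on sellers shifts supply up by 8.5: 148 - 1.5Q = 94 + 0.5Q + 8.5, so Q_t = 22.75. Buyers pay P_b = 113.875; sellers receive P_s = P_b - 8.5 = 105.375.
Consumers lose the trapezoid between P* and P_b out to Q_t plus the triangle from Q_t to Q*: change in CS = 388.1719 - 546.75 = -158.5781.

-158.58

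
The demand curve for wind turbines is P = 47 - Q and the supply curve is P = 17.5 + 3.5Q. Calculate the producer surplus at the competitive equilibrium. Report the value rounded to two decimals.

Equilibrium: 47 - Q = 17.5 + 3.5Q, so Q* = 6.5556 and P* = 40.4444.
PS is the area between P* and the supply curve from 0 to Q*: (1/2)(6.5556)(22.9444) = 75.2068.

75.21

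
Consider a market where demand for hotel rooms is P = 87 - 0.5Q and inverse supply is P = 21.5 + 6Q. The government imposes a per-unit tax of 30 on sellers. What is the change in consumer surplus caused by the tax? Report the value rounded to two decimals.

Without the tax, 87 - 0.5Q = 21.5 + 6Q so Q* = 10.0769 and P* = 81.9615.
A tax on sellers shifts supply up by 30: 87 - 0.5Q = 21.5 + 6Q + 30, so Q_t = 5.4615. Buyers pay P_b = 84.2692; sellers receive P_s = P_b - 30 = 54.2692.
CS falls from (1/2)(10.0769)(5.0385) = 25.3861 to (1/2)(5.4615)(2.7308) = 7.4571, a change of -17.929.

-17.93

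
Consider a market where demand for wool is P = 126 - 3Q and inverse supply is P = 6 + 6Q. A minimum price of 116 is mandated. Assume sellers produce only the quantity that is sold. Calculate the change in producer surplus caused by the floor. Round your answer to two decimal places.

-200.00

Without the control, 126 - 3Q = 6 + 6Q so Q* = 13.3333 and P* = 86.
At the floor price 116, quantity demanded is (126 - 116)/3 = 3.3333; demand is the short side, so Q = 3.3333 trades at P = 116.
PS goes from (1/2)(13.3333)(80) = 533.3333 to 333.3333 (computed as (116 - 6)(3.3333) - (1/2)(6)(3.3333)^2), a change of -200.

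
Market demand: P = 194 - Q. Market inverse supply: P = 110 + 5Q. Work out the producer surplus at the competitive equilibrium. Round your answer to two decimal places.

490.00

Setting demand equal to supply, 84 = 6Q, so Q* = 14 and P* = 180.
Producer surplus is the triangle above supply below P*: (1/2)(14)(180 - 110) = (1/2)(14)(70) = 490.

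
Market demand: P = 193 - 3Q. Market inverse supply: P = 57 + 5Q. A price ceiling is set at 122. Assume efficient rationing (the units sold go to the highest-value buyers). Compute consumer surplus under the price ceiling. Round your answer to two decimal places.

669.50

Free-market equilibrium: 193 - 3Q = 57 + 5Q gives Q* = 17, P* = 142.
At P = 122, sellers supply (122 - 57)/5 = 13 while buyers want more, so the quantity traded is 13 at price 122.
The demand price at Q = 13 is 154. CS is the trapezoid between demand and 122 over [0, 13]: (1/2)[(193 - 122) + (154 - 122)](13) = 669.5.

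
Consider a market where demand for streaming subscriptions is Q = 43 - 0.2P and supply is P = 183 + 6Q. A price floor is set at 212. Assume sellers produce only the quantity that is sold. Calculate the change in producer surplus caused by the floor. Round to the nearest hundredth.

-9.07

Rewriting demand in inverse form: P = 215 - 5Q.
Without the control, 215 - 5Q = 183 + 6Q so Q* = 2.9091 and P* = 200.4545.
At the floor price 212, quantity demanded is (215 - 212)/5 = 0.6; demand is the short side, so Q = 0.6 trades at P = 212.
PS goes from (1/2)(2.9091)(17.4545) = 25.3884 to 16.32 (computed as (212 - 183)(0.6) - (1/2)(6)(0.6)^2), a change of -9.0684.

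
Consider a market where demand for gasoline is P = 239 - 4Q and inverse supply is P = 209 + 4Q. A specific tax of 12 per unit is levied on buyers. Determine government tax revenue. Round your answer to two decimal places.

Without the tax, 239 - 4Q = 209 + 4Q so Q* = 3.75 and P* = 224.
A tax on buyers shifts demand down by 12: (239 - 12) - 4Q = 209 + 4Q, so Q_t = 2.25. Buyers pay P_b = 230; sellers receive P_s = P_b - 12 = 218.
Revenue is the tax times quantity traded: 12 x 2.25 = 27.

27.00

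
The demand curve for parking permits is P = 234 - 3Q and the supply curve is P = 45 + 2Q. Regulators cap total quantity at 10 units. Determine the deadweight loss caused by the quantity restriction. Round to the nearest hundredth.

1932.10

Without the quota, 234 - 3Q = 45 + 2Q gives Q* = 37.8.
At Q = 10 the demand price is 234 - 3(10) = 204 and the supply price is 45 + 2(10) = 65.
Deadweight loss is the triangle between the curves from 10 to 37.8: (1/2)(204 - 65)(37.8 - 10) = 1932.1.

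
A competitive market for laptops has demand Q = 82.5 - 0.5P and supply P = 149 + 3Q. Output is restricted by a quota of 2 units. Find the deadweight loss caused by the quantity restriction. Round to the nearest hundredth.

3.60

Rewriting demand in inverse form: P = 165 - 2Q.
Without the quota, 165 - 2Q = 149 + 3Q gives Q* = 3.2.
At Q = 2 the demand price is 165 - 2(2) = 161 and the supply price is 149 + 3(2) = 155.
DWL = (1/2)(gap between curves at 2) x (Q* - 2) = (1/2)(6)(1.2) = 3.6.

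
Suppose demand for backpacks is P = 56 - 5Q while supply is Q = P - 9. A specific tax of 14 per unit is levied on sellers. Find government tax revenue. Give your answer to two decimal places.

Rewriting supply in inverse form: P = 9 + Q.
Pre-tax equilibrium: 56 - 5Q = 9 + Q gives Q* = 7.8333, P* = 16.8333.
A tax on sellers shifts supply up by 14: 56 - 5Q = 9 + Q + 14, so Q_t = 5.5. Buyers pay P_b = 28.5; sellers receive P_s = P_b - 14 = 14.5.
Tax revenue = t x Q_t = 14 x 5.5 = 77.

77.00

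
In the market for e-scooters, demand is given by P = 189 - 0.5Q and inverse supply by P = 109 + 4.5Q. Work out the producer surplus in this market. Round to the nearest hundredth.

576.00

Set 189 - 0.5Q = 109 + 4.5Q, which gives 80 = 5Q, so Q* = 16 and P* = 189 - 0.5(16) = 181.
Producer surplus is the triangle above supply below P*: (1/2)(16)(181 - 109) = (1/2)(16)(72) = 576.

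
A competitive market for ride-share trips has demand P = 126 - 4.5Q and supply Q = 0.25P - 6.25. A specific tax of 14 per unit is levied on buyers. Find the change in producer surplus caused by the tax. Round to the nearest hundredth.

Rewriting supply in inverse form: P = 25 + 4Q.
Without the tax, 126 - 4.5Q = 25 + 4Q so Q* = 11.8824 and P* = 72.5294.
A tax on buyers shifts demand down by 14: (126 - 14) - 4.5Q = 25 + 4Q, so Q_t = 10.2353. Buyers pay P_b = 79.9412; sellers receive P_s = P_b - 14 = 65.9412.
Producers lose the trapezoid between P_s and P* out to Q_t plus the triangle from Q_t to Q*: change in PS = 209.5225 - 282.3806 = -72.8581.

-72.86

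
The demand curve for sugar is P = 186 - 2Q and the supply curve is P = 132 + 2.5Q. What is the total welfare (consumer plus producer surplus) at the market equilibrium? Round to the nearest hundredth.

Equilibrium: 186 - 2Q = 132 + 2.5Q, so Q* = 12 and P* = 162.
CS = (1/2)(12)(24) = 144 and PS = (1/2)(12)(30) = 180, so total surplus = 324.

324.00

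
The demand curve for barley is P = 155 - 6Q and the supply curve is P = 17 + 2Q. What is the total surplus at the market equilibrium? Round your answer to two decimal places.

Set 155 - 6Q = 17 + 2Q, which gives 138 = 8Q, so Q* = 17.25 and P* = 155 - 6(17.25) = 51.5.
CS = (1/2)(17.25)(103.5) = 892.6875 and PS = (1/2)(17.25)(34.5) = 297.5625, so total surplus = 1190.25.

1190.25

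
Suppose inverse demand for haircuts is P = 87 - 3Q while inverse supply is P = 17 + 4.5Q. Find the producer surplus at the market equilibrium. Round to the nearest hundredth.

Set 87 - 3Q = 17 + 4.5Q, which gives 70 = 7.5Q, so Q* = 9.3333 and P* = 87 - 3(9.3333) = 59.
PS is the area between P* and the supply curve from 0 to Q*: (1/2)(9.3333)(42) = 196.

196.00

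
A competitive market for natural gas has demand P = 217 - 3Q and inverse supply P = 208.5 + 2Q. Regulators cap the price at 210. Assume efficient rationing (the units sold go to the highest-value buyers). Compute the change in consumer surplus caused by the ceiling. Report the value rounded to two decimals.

0.07

Without the control, 217 - 3Q = 208.5 + 2Q so Q* = 1.7 and P* = 211.9.
At the ceiling price 210, quantity supplied is (210 - 208.5)/2 = 0.75; supply is the short side, so Q = 0.75 trades at P = 210.
CS goes from (1/2)(1.7)(5.1) = 4.335 to 4.4062 (computed as (217 - 210)(0.75) - (1/2)(3)(0.75)^2), a change of 0.0712.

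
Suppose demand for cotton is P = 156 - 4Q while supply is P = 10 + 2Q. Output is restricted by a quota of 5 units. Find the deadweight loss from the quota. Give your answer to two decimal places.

Unrestricted equilibrium: Q* = (156 - 10)/(4 + 2) = 24.3333.
At Q = 5 the demand price is 156 - 4(5) = 136 and the supply price is 10 + 2(5) = 20.
Deadweight loss is the triangle between the curves from 5 to 24.3333: (1/2)(136 - 20)(24.3333 - 5) = 1121.3333.

1121.33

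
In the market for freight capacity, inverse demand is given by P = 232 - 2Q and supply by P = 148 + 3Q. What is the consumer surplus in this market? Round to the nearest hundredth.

282.24

Equilibrium: 232 - 2Q = 148 + 3Q, so Q* = 16.8 and P* = 198.4.
Consumer surplus is the triangle under demand above P*: (1/2)(16.8)(232 - 198.4) = (1/2)(16.8)(33.6) = 282.24.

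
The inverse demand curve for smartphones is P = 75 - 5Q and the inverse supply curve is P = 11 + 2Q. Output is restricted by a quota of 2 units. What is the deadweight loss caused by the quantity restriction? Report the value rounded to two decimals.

178.57

Unrestricted equilibrium: Q* = (75 - 11)/(5 + 2) = 9.1429.
At Q = 2 the demand price is 75 - 5(2) = 65 and the supply price is 11 + 2(2) = 15.
DWL = (1/2)(gap between curves at 2) x (Q* - 2) = (1/2)(50)(7.1429) = 178.5714.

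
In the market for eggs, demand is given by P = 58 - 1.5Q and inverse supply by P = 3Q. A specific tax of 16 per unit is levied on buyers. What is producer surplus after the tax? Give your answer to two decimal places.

130.67

Pre-tax equilibrium: 58 - 1.5Q = 3Q gives Q* = 12.8889, P* = 38.6667.
With the tax, buyers' net willingness to pay falls by 16: (58 - 16) - 1.5Q = 3Q, so Q_t = 9.3333. Buyers pay P_b = 44; sellers receive P_s = P_b - 16 = 28.
Producer surplus is the triangle above supply below P_s: (1/2)(9.3333)(28 - 0) = 130.6667.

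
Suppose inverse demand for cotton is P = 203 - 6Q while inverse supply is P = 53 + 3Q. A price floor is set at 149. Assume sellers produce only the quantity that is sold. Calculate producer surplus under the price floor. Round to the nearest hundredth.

Free-market equilibrium: 203 - 6Q = 53 + 3Q gives Q* = 16.6667, P* = 103.
At the floor price 149, quantity demanded is (203 - 149)/6 = 9; demand is the short side, so Q = 9 trades at P = 149.
The supply price at Q = 9 is 80. PS is the trapezoid between 149 and supply over [0, 9]: (1/2)[(149 - 53) + (149 - 80)](9) = 742.5.

742.50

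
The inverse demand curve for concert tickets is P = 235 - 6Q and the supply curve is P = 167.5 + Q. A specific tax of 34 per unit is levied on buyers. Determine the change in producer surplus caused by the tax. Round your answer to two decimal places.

Pre-tax equilibrium: 235 - 6Q = 167.5 + Q gives Q* = 9.6429, P* = 177.1429.
A tax on buyers shifts demand down by 34: (235 - 34) - 6Q = 167.5 + Q, so Q_t = 4.7857. Buyers pay P_b = 206.2857; sellers receive P_s = P_b - 34 = 172.2857.
Producers lose the trapezoid between P_s and P* out to Q_t plus the triangle from Q_t to Q*: change in PS = 11.4515 - 46.4923 = -35.0408.

-35.04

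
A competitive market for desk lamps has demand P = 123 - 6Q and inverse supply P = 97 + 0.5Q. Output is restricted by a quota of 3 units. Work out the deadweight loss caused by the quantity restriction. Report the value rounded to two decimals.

3.25

Without the quota, 123 - 6Q = 97 + 0.5Q gives Q* = 4.
At Q = 3 the demand price is 123 - 6(3) = 105 and the supply price is 97 + 0.5(3) = 98.5.
Deadweight loss is the triangle between the curves from 3 to 4: (1/2)(105 - 98.5)(4 - 3) = 3.25.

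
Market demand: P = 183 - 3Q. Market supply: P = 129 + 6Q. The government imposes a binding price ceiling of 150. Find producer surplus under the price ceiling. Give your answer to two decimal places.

36.75

Without the control, 183 - 3Q = 129 + 6Q so Q* = 6 and P* = 165.
At P = 150, sellers supply (150 - 129)/6 = 3.5 while buyers want more, so the quantity traded is 3.5 at price 150.
PS is the triangle above supply below 150: (1/2)(3.5)(150 - 129) = 36.75.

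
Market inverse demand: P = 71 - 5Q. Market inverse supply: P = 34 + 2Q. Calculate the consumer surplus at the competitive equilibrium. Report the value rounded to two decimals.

Set 71 - 5Q = 34 + 2Q, which gives 37 = 7Q, so Q* = 5.2857 and P* = 71 - 5(5.2857) = 44.5714.
The demand choke price is 71, so CS = (1/2)(Q*)(71 - P*) = (1/2)(5.2857)(26.4286) = 69.8469.

69.85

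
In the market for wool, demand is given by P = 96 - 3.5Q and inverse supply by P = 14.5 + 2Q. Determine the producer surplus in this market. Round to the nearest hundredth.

Setting demand equal to supply, 81.5 = 5.5Q, so Q* = 14.8182 and P* = 44.1364.
PS is the area between P* and the supply curve from 0 to Q*: (1/2)(14.8182)(29.6364) = 219.5785.

219.58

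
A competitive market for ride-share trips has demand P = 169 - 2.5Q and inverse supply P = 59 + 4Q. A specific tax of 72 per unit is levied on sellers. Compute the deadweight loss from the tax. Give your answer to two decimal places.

Pre-tax equilibrium: 169 - 2.5Q = 59 + 4Q gives Q* = 16.9231, P* = 126.6923.
With the tax, sellers need 72 more per unit: 169 - 2.5Q = 59 + 4Q + 72, so Q_t = 5.8462. Buyers pay P_b = 154.3846; sellers receive P_s = P_b - 72 = 82.3846.
Deadweight loss is the triangle between the curves from Q_t to Q*: (1/2)(16.9231 - 5.8462)(72) = 398.7692.

398.77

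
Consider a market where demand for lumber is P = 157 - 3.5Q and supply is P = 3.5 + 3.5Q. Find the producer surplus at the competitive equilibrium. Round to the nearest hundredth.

841.51

Equilibrium: 157 - 3.5Q = 3.5 + 3.5Q, so Q* = 21.9286 and P* = 80.25.
Producer surplus is the triangle above supply below P*: (1/2)(21.9286)(80.25 - 3.5) = (1/2)(21.9286)(76.75) = 841.5089.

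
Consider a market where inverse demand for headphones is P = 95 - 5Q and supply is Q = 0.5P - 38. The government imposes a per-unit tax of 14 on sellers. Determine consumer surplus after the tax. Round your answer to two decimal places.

1.28

Rewriting supply in inverse form: P = 76 + 2Q.
Without the tax, 95 - 5Q = 76 + 2Q so Q* = 2.7143 and P* = 81.4286.
A tax on sellers shifts supply up by 14: 95 - 5Q = 76 + 2Q + 14, so Q_t = 0.7143. Buyers pay P_b = 91.4286; sellers receive P_s = P_b - 14 = 77.4286.
CS = (1/2)(Q_t)(95 - P_b) = (1/2)(0.7143)(3.5714) = 1.2755.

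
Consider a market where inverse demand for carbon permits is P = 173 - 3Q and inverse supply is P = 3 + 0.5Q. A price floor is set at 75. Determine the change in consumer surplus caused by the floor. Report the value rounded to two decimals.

-1938.11

Free-market equilibrium: 173 - 3Q = 3 + 0.5Q gives Q* = 48.5714, P* = 27.2857.
At P = 75, buyers demand (173 - 75)/3 = 32.6667 while sellers would supply more, so the quantity traded is 32.6667 at price 75.
CS goes from (1/2)(48.5714)(145.7143) = 3538.7755 to 1600.6667 (computed as (173 - 75)(32.6667) - (1/2)(3)(32.6667)^2), a change of -1938.1088.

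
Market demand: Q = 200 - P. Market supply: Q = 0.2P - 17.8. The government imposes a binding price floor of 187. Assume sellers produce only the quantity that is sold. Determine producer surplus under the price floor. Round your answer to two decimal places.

Rewriting demand in inverse form: P = 200 - Q.
Rewriting supply in inverse form: P = 89 + 5Q.
Without the control, 200 - Q = 89 + 5Q so Q* = 18.5 and P* = 181.5.
At P = 187, buyers demand (200 - 187)/1 = 13 while sellers would supply more, so the quantity traded is 13 at price 187.
The supply price at Q = 13 is 154. PS is the trapezoid between 187 and supply over [0, 13]: (1/2)[(187 - 89) + (187 - 154)](13) = 851.5.

851.50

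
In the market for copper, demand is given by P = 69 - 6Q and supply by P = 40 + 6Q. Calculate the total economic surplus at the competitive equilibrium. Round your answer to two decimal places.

35.04

Set 69 - 6Q = 40 + 6Q, which gives 29 = 12Q, so Q* = 2.4167 and P* = 69 - 6(2.4167) = 54.5.
Total surplus is the full triangle between the curves from 0 to Q*: (1/2)(2.4167)(69 - 40) = 35.0417.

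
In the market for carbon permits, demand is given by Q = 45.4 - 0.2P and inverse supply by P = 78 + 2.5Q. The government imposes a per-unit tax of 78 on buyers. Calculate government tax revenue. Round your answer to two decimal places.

Rewriting demand in inverse form: P = 227 - 5Q.
Pre-tax equilibrium: 227 - 5Q = 78 + 2.5Q gives Q* = 19.8667, P* = 127.6667.
A tax on buyers shifts demand down by 78: (227 - 78) - 5Q = 78 + 2.5Q, so Q_t = 9.4667. Buyers pay P_b = 179.6667; sellers receive P_s = P_b - 78 = 101.6667.
Tax revenue = t x Q_t = 78 x 9.4667 = 738.4.

738.40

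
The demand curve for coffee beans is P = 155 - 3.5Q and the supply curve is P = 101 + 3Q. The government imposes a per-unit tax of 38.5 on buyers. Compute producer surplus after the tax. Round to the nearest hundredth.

Without the tax, 155 - 3.5Q = 101 + 3Q so Q* = 8.3077 and P* = 125.9231.
A tax on buyers shifts demand down by 38.5: (155 - 38.5) - 3.5Q = 101 + 3Q, so Q_t = 2.3846. Buyers pay P_b = 146.6538; sellers receive P_s = P_b - 38.5 = 108.1538.
Producer surplus is the triangle above supply below P_s: (1/2)(2.3846)(108.1538 - 101) = 8.5296.

8.53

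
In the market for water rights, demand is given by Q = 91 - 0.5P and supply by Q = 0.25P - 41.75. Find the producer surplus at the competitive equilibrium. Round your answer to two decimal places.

Rewriting demand in inverse form: P = 182 - 2Q.
Rewriting supply in inverse form: P = 167 + 4Q.
Set 182 - 2Q = 167 + 4Q, which gives 15 = 6Q, so Q* = 2.5 and P* = 182 - 2(2.5) = 177.
PS is the area between P* and the supply curve from 0 to Q*: (1/2)(2.5)(10) = 12.5.

12.50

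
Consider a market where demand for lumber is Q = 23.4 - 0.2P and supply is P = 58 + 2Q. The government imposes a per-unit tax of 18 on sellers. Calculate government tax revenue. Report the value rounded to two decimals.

Rewriting demand in inverse form: P = 117 - 5Q.
Pre-tax equilibrium: 117 - 5Q = 58 + 2Q gives Q* = 8.4286, P* = 74.8571.
With the tax, sellers need 18 more per unit: 117 - 5Q = 58 + 2Q + 18, so Q_t = 5.8571. Buyers pay P_b = 87.7143; sellers receive P_s = P_b - 18 = 69.7143.
Revenue is the tax times quantity traded: 18 x 5.8571 = 105.4286.

105.43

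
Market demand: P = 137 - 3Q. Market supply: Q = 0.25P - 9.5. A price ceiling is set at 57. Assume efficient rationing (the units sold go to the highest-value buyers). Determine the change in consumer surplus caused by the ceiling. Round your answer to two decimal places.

46.13

Rewriting supply in inverse form: P = 38 + 4Q.
Free-market equilibrium: 137 - 3Q = 38 + 4Q gives Q* = 14.1429, P* = 94.5714.
At the ceiling price 57, quantity supplied is (57 - 38)/4 = 4.75; supply is the short side, so Q = 4.75 trades at P = 57.
CS goes from (1/2)(14.1429)(42.4286) = 300.0306 to 346.1562 (computed as (137 - 57)(4.75) - (1/2)(3)(4.75)^2), a change of 46.1256.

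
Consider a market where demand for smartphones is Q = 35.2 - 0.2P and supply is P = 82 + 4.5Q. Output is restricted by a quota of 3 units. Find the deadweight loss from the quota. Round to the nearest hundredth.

225.80

Rewriting demand in inverse form: P = 176 - 5Q.
Without the quota, 176 - 5Q = 82 + 4.5Q gives Q* = 9.8947.
At Q = 3 the demand price is 176 - 5(3) = 161 and the supply price is 82 + 4.5(3) = 95.5.
DWL = (1/2)(gap between curves at 3) x (Q* - 3) = (1/2)(65.5)(6.8947) = 225.8026.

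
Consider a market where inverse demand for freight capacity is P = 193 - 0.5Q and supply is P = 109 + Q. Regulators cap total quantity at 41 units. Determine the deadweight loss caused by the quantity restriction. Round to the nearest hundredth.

168.75

Unrestricted equilibrium: Q* = (193 - 109)/(0.5 + 1) = 56.
At Q = 41 the demand price is 193 - 0.5(41) = 172.5 and the supply price is 109 + (41) = 150.
DWL = (1/2)(gap between curves at 41) x (Q* - 41) = (1/2)(22.5)(15) = 168.75.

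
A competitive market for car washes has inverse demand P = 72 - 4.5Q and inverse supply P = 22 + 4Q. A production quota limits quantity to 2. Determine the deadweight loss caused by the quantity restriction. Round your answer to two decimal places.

Unrestricted equilibrium: Q* = (72 - 22)/(4.5 + 4) = 5.8824.
At Q = 2 the demand price is 72 - 4.5(2) = 63 and the supply price is 22 + 4(2) = 30.
DWL = (1/2)(gap between curves at 2) x (Q* - 2) = (1/2)(33)(3.8824) = 64.0588.

64.06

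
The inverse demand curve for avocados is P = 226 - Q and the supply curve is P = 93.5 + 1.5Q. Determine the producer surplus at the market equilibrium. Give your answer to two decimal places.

Setting demand equal to supply, 132.5 = 2.5Q, so Q* = 53 and P* = 173.
The supply curve's price intercept is 93.5, so PS = (1/2)(Q*)(P* - 93.5) = (1/2)(53)(79.5) = 2106.75.

2106.75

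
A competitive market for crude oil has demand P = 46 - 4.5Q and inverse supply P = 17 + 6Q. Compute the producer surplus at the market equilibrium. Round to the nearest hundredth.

Set 46 - 4.5Q = 17 + 6Q, which gives 29 = 10.5Q, so Q* = 2.7619 and P* = 46 - 4.5(2.7619) = 33.5714.
The supply curve's price intercept is 17, so PS = (1/2)(Q*)(P* - 17) = (1/2)(2.7619)(16.5714) = 22.8844.

22.88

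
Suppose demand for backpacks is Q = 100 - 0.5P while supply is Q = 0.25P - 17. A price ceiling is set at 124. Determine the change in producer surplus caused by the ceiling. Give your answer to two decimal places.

Rewriting demand in inverse form: P = 200 - 2Q.
Rewriting supply in inverse form: P = 68 + 4Q.
Free-market equilibrium: 200 - 2Q = 68 + 4Q gives Q* = 22, P* = 156.
At P = 124, sellers supply (124 - 68)/4 = 14 while buyers want more, so the quantity traded is 14 at price 124.
PS goes from (1/2)(22)(88) = 968 to 392 (computed as (124 - 68)(14) - (1/2)(4)(14)^2), a change of -576.

-576.00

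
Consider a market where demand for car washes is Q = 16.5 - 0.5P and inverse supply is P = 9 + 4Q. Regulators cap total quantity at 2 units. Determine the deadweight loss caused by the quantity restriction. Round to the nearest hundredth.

Rewriting demand in inverse form: P = 33 - 2Q.
Unrestricted equilibrium: Q* = (33 - 9)/(2 + 4) = 4.
At Q = 2 the demand price is 33 - 2(2) = 29 and the supply price is 9 + 4(2) = 17.
DWL = (1/2)(gap between curves at 2) x (Q* - 2) = (1/2)(12)(2) = 12.

12.00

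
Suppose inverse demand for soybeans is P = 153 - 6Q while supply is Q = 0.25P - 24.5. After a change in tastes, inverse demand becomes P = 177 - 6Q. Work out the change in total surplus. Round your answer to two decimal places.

160.80

Rewriting supply in inverse form: P = 98 + 4Q.
Initial equilibrium: Q_0 = 5.5, P_0 = 120; CS_0 = (1/2)(5.5)(33) = 90.75, PS_0 = (1/2)(5.5)(22) = 60.5.
New equilibrium: 177 - 6Q = 98 + 4Q gives Q_1 = 7.9, P_1 = 129.6; CS_1 = 187.23, PS_1 = 124.82.
Change in total surplus = (187.23 + 124.82) - (90.75 + 60.5) = 160.8.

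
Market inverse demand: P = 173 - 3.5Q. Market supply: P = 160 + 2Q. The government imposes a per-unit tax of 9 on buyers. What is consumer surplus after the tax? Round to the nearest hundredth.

Pre-tax equilibrium: 173 - 3.5Q = 160 + 2Q gives Q* = 2.3636, P* = 164.7273.
A tax on buyers shifts demand down by 9: (173 - 9) - 3.5Q = 160 + 2Q, so Q_t = 0.7273. Buyers pay P_b = 170.4545; sellers receive P_s = P_b - 9 = 161.4545.
CS = (1/2)(Q_t)(173 - P_b) = (1/2)(0.7273)(2.5455) = 0.9256.

0.93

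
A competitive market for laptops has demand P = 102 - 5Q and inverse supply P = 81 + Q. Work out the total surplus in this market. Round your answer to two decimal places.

36.75

Set 102 - 5Q = 81 + Q, which gives 21 = 6Q, so Q* = 3.5 and P* = 102 - 5(3.5) = 84.5.
Total surplus is the full triangle between the curves from 0 to Q*: (1/2)(3.5)(102 - 81) = 36.75.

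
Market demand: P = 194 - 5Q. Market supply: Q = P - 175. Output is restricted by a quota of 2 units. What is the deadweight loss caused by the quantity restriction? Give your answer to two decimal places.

Rewriting supply in inverse form: P = 175 + Q.
Without the quota, 194 - 5Q = 175 + Q gives Q* = 3.1667.
At Q = 2 the demand price is 194 - 5(2) = 184 and the supply price is 175 + (2) = 177.
Deadweight loss is the triangle between the curves from 2 to 3.1667: (1/2)(184 - 177)(3.1667 - 2) = 4.0833.

4.08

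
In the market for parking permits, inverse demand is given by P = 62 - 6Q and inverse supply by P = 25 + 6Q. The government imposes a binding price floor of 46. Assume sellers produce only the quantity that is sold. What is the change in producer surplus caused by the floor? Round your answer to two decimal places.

Without the control, 62 - 6Q = 25 + 6Q so Q* = 3.0833 and P* = 43.5.
At the floor price 46, quantity demanded is (62 - 46)/6 = 2.6667; demand is the short side, so Q = 2.6667 trades at P = 46.
PS goes from (1/2)(3.0833)(18.5) = 28.5208 to 34.6667 (computed as (46 - 25)(2.6667) - (1/2)(6)(2.6667)^2), a change of 6.1458.

6.15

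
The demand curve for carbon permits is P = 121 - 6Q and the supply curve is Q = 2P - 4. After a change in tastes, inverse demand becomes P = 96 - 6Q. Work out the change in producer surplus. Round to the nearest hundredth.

Rewriting supply in inverse form: P = 2 + 0.5Q.
Initial equilibrium: Q_0 = 18.3077, P_0 = 11.1538; CS_0 = (1/2)(18.3077)(109.8462) = 1005.5148, PS_0 = (1/2)(18.3077)(9.1538) = 83.7929.
New equilibrium: 96 - 6Q = 2 + 0.5Q gives Q_1 = 14.4615, P_1 = 9.2308; CS_1 = 627.4083, PS_1 = 52.284.
Change in producer surplus = 52.284 - 83.7929 = -31.5089.

-31.51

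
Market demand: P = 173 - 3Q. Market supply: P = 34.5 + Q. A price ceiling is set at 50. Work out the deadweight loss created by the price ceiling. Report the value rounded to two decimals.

Without the control, 173 - 3Q = 34.5 + Q so Q* = 34.625 and P* = 69.125.
At the ceiling price 50, quantity supplied is (50 - 34.5)/1 = 15.5; supply is the short side, so Q = 15.5 trades at P = 50.
At Q = 15.5 the demand price is 126.5 and the supply price is 50. Deadweight loss is the triangle between the curves from 15.5 to 34.625: (1/2)(126.5 - 50)(34.625 - 15.5) = 731.5312.

731.53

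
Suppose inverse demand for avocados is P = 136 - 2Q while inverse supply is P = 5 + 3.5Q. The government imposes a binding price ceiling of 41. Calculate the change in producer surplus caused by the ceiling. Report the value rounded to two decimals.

Without the control, 136 - 2Q = 5 + 3.5Q so Q* = 23.8182 and P* = 88.3636.
At the ceiling price 41, quantity supplied is (41 - 5)/3.5 = 10.2857; supply is the short side, so Q = 10.2857 trades at P = 41.
PS goes from (1/2)(23.8182)(83.3636) = 992.7851 to 185.1429 (computed as (41 - 5)(10.2857) - (1/2)(3.5)(10.2857)^2), a change of -807.6423.

-807.64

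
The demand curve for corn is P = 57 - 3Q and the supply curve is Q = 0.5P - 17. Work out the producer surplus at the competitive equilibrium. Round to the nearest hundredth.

Rewriting supply in inverse form: P = 34 + 2Q.
Equilibrium: 57 - 3Q = 34 + 2Q, so Q* = 4.6 and P* = 43.2.
PS is the area between P* and the supply curve from 0 to Q*: (1/2)(4.6)(9.2) = 21.16.

21.16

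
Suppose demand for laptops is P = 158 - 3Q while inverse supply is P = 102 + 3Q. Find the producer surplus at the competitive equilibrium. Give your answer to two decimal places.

Setting demand equal to supply, 56 = 6Q, so Q* = 9.3333 and P* = 130.
The supply curve's price intercept is 102, so PS = (1/2)(Q*)(P* - 102) = (1/2)(9.3333)(28) = 130.6667.

130.67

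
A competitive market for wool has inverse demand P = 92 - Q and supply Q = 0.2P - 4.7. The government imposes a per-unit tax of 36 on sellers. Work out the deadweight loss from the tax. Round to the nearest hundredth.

Rewriting supply in inverse form: P = 23.5 + 5Q.
Pre-tax equilibrium: 92 - Q = 23.5 + 5Q gives Q* = 11.4167, P* = 80.5833.
A tax on sellers shifts supply up by 36: 92 - Q = 23.5 + 5Q + 36, so Q_t = 5.4167. Buyers pay P_b = 86.5833; sellers receive P_s = P_b - 36 = 50.5833.
The welfare triangle lost has base Q* - Q_t = 6 and height t = 36, so DWL = (1/2)(6)(36) = 108.

108.00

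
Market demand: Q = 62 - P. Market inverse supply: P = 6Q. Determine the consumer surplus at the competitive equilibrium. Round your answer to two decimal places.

39.22

Rewriting demand in inverse form: P = 62 - Q.
Equilibrium: 62 - Q = 6Q, so Q* = 8.8571 and P* = 53.1429.
Consumer surplus is the triangle under demand above P*: (1/2)(8.8571)(62 - 53.1429) = (1/2)(8.8571)(8.8571) = 39.2245.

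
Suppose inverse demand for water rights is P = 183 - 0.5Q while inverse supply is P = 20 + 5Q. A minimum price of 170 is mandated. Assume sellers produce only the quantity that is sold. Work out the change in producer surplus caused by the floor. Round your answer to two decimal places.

Free-market equilibrium: 183 - 0.5Q = 20 + 5Q gives Q* = 29.6364, P* = 168.1818.
At P = 170, buyers demand (183 - 170)/0.5 = 26 while sellers would supply more, so the quantity traded is 26 at price 170.
PS goes from (1/2)(29.6364)(148.1818) = 2195.7851 to 2210 (computed as (170 - 20)(26) - (1/2)(5)(26)^2), a change of 14.2149.

14.21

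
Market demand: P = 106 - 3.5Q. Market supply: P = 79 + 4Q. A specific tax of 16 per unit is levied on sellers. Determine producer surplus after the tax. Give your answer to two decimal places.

4.30

Pre-tax equilibrium: 106 - 3.5Q = 79 + 4Q gives Q* = 3.6, P* = 93.4.
A tax on sellers shifts supply up by 16: 106 - 3.5Q = 79 + 4Q + 16, so Q_t = 1.4667. Buyers pay P_b = 100.8667; sellers receive P_s = P_b - 16 = 84.8667.
Producer surplus is the triangle above supply below P_s: (1/2)(1.4667)(84.8667 - 79) = 4.3022.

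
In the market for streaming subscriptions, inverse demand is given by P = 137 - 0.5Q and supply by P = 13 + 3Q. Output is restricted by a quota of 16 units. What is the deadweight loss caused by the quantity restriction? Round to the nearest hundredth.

Without the quota, 137 - 0.5Q = 13 + 3Q gives Q* = 35.4286.
At Q = 16 the demand price is 137 - 0.5(16) = 129 and the supply price is 13 + 3(16) = 61.
DWL = (1/2)(gap between curves at 16) x (Q* - 16) = (1/2)(68)(19.4286) = 660.5714.

660.57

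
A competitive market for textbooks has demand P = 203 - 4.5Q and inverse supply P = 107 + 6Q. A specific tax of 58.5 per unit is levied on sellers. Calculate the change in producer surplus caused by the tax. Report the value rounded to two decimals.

-212.51

Pre-tax equilibrium: 203 - 4.5Q = 107 + 6Q gives Q* = 9.1429, P* = 161.8571.
A tax on sellers shifts supply up by 58.5: 203 - 4.5Q = 107 + 6Q + 58.5, so Q_t = 3.5714. Buyers pay P_b = 186.9286; sellers receive P_s = P_b - 58.5 = 128.4286.
Producers lose the trapezoid between P_s and P* out to Q_t plus the triangle from Q_t to Q*: change in PS = 38.2653 - 250.7755 = -212.5102.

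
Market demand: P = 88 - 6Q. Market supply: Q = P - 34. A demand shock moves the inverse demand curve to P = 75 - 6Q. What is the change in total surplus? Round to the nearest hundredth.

Rewriting supply in inverse form: P = 34 + Q.
Initial equilibrium: Q_0 = 7.7143, P_0 = 41.7143; CS_0 = (1/2)(7.7143)(46.2857) = 178.5306, PS_0 = (1/2)(7.7143)(7.7143) = 29.7551.
New equilibrium: 75 - 6Q = 34 + Q gives Q_1 = 5.8571, P_1 = 39.8571; CS_1 = 102.9184, PS_1 = 17.1531.
Change in total surplus = (102.9184 + 17.1531) - (178.5306 + 29.7551) = -88.2143.

-88.21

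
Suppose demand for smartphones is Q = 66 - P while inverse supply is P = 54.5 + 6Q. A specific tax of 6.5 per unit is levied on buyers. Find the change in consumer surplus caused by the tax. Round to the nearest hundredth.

Rewriting demand in inverse form: P = 66 - Q.
Pre-tax equilibrium: 66 - Q = 54.5 + 6Q gives Q* = 1.6429, P* = 64.3571.
With the tax, buyers' net willingness to pay falls by 6.5: (66 - 6.5) - Q = 54.5 + 6Q, so Q_t = 0.7143. Buyers pay P_b = 65.2857; sellers receive P_s = P_b - 6.5 = 58.7857.
CS falls from (1/2)(1.6429)(1.6429) = 1.3495 to (1/2)(0.7143)(0.7143) = 0.2551, a change of -1.0944.

-1.09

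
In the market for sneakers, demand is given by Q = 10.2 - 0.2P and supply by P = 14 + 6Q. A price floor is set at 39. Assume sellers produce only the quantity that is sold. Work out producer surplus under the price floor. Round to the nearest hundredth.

Rewriting demand in inverse form: P = 51 - 5Q.
Without the control, 51 - 5Q = 14 + 6Q so Q* = 3.3636 and P* = 34.1818.
At P = 39, buyers demand (51 - 39)/5 = 2.4 while sellers would supply more, so the quantity traded is 2.4 at price 39.
The supply price at Q = 2.4 is 28.4. PS is the trapezoid between 39 and supply over [0, 2.4]: (1/2)[(39 - 14) + (39 - 28.4)](2.4) = 42.72.

42.72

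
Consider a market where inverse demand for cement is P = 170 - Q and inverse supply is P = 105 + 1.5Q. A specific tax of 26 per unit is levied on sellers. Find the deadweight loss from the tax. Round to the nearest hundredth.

Pre-tax equilibrium: 170 - Q = 105 + 1.5Q gives Q* = 26, P* = 144.
A tax on sellers shifts supply up by 26: 170 - Q = 105 + 1.5Q + 26, so Q_t = 15.6. Buyers pay P_b = 154.4; sellers receive P_s = P_b - 26 = 128.4.
Deadweight loss is the triangle between the curves from Q_t to Q*: (1/2)(26 - 15.6)(26) = 135.2.

135.20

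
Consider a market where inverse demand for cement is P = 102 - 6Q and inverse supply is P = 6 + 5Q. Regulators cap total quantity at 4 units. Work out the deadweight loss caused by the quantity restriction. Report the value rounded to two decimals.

122.91

Without the quota, 102 - 6Q = 6 + 5Q gives Q* = 8.7273.
At Q = 4 the demand price is 102 - 6(4) = 78 and the supply price is 6 + 5(4) = 26.
DWL = (1/2)(gap between curves at 4) x (Q* - 4) = (1/2)(52)(4.7273) = 122.9091.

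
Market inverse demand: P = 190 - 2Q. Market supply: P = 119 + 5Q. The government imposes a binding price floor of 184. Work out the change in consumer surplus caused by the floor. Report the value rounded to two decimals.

Without the control, 190 - 2Q = 119 + 5Q so Q* = 10.1429 and P* = 169.7143.
At P = 184, buyers demand (190 - 184)/2 = 3 while sellers would supply more, so the quantity traded is 3 at price 184.
CS goes from (1/2)(10.1429)(20.2857) = 102.8776 to 9 (computed as (190 - 184)(3) - (1/2)(2)(3)^2), a change of -93.8776.

-93.88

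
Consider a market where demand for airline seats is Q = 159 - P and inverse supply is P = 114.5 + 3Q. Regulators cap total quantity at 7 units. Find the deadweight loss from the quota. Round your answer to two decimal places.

Rewriting demand in inverse form: P = 159 - Q.
Without the quota, 159 - Q = 114.5 + 3Q gives Q* = 11.125.
At Q = 7 the demand price is 159 - (7) = 152 and the supply price is 114.5 + 3(7) = 135.5.
DWL = (1/2)(gap between curves at 7) x (Q* - 7) = (1/2)(16.5)(4.125) = 34.0312.

34.03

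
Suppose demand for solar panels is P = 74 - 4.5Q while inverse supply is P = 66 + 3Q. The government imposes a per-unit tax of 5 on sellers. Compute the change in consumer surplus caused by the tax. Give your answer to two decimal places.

Pre-tax equilibrium: 74 - 4.5Q = 66 + 3Q gives Q* = 1.0667, P* = 69.2.
With the tax, sellers need 5 more per unit: 74 - 4.5Q = 66 + 3Q + 5, so Q_t = 0.4. Buyers pay P_b = 72.2; sellers receive P_s = P_b - 5 = 67.2.
CS falls from (1/2)(1.0667)(4.8) = 2.56 to (1/2)(0.4)(1.8) = 0.36, a change of -2.2.

-2.20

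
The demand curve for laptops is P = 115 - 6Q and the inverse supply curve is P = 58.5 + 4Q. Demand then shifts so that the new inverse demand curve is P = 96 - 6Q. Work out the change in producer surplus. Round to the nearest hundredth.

Initial equilibrium: Q_0 = 5.65, P_0 = 81.1; CS_0 = (1/2)(5.65)(33.9) = 95.7675, PS_0 = (1/2)(5.65)(22.6) = 63.845.
New equilibrium: 96 - 6Q = 58.5 + 4Q gives Q_1 = 3.75, P_1 = 73.5; CS_1 = 42.1875, PS_1 = 28.125.
Change in producer surplus = 28.125 - 63.845 = -35.72.

-35.72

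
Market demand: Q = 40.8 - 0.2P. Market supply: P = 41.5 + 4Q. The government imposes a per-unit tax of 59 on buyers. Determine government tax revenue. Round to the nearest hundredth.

Rewriting demand in inverse form: P = 204 - 5Q.
Pre-tax equilibrium: 204 - 5Q = 41.5 + 4Q gives Q* = 18.0556, P* = 113.7222.
A tax on buyers shifts demand down by 59: (204 - 59) - 5Q = 41.5 + 4Q, so Q_t = 11.5. Buyers pay P_b = 146.5; sellers receive P_s = P_b - 59 = 87.5.
Tax revenue = t x Q_t = 59 x 11.5 = 678.5.

678.50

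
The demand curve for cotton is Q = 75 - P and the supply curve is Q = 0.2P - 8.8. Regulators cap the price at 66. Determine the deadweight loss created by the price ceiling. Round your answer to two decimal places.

Rewriting demand in inverse form: P = 75 - Q.
Rewriting supply in inverse form: P = 44 + 5Q.
Free-market equilibrium: 75 - Q = 44 + 5Q gives Q* = 5.1667, P* = 69.8333.
At P = 66, sellers supply (66 - 44)/5 = 4.4 while buyers want more, so the quantity traded is 4.4 at price 66.
The lost-trades triangle has base Q* - 4.4 = 0.7667 and height equal to the gap between the curves at Q = 4.4, which is 70.6 - 66 = 4.6. DWL = (1/2)(0.7667)(4.6) = 1.7633.

1.76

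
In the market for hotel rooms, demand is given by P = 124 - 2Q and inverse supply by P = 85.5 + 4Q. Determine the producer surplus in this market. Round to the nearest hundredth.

Equilibrium: 124 - 2Q = 85.5 + 4Q, so Q* = 6.4167 and P* = 111.1667.
PS is the area between P* and the supply curve from 0 to Q*: (1/2)(6.4167)(25.6667) = 82.3472.

82.35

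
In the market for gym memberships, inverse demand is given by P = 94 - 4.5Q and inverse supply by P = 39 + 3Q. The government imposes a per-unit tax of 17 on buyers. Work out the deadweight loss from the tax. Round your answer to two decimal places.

19.27

Without the tax, 94 - 4.5Q = 39 + 3Q so Q* = 7.3333 and P* = 61.
A tax on buyers shifts demand down by 17: (94 - 17) - 4.5Q = 39 + 3Q, so Q_t = 5.0667. Buyers pay P_b = 71.2; sellers receive P_s = P_b - 17 = 54.2.
Deadweight loss is the triangle between the curves from Q_t to Q*: (1/2)(7.3333 - 5.0667)(17) = 19.2667.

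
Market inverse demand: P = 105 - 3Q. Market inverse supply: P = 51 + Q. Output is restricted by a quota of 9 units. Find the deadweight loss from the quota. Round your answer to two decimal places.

Without the quota, 105 - 3Q = 51 + Q gives Q* = 13.5.
At Q = 9 the demand price is 105 - 3(9) = 78 and the supply price is 51 + (9) = 60.
DWL = (1/2)(gap between curves at 9) x (Q* - 9) = (1/2)(18)(4.5) = 40.5.

40.50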